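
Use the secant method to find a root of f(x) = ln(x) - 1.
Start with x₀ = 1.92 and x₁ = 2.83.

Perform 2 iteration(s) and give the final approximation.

f(x) = ln(x) - 1
x₀ = 1.92, x₁ = 2.83

Secant formula: x_{n+1} = x_n - f(x_n)(x_n - x_{n-1})/(f(x_n) - f(x_{n-1}))

Iteration 1:
  f(1.920000) = -0.347675
  f(2.830000) = 0.040277
  x_2 = 2.830000 - 0.040277×(2.830000 - 1.920000)/(0.040277 - (-0.347675))
       = 2.735525
Iteration 2:
  f(2.830000) = 0.040277
  f(2.735525) = 0.006323
  x_3 = 2.735525 - 0.006323×(2.735525 - 2.830000)/(0.006323 - 0.040277)
       = 2.717930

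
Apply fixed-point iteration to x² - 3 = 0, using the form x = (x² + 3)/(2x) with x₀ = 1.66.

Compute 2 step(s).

Equation: x² - 3 = 0
Fixed-point form: x = (x² + 3)/(2x)
x₀ = 1.66

x_1 = g(1.660000) = 1.733614
x_2 = g(1.733614) = 1.732052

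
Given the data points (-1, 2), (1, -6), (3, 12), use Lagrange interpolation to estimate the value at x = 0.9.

Lagrange interpolation formula:
P(x) = Σ yᵢ × Lᵢ(x)
where Lᵢ(x) = Π_{j≠i} (x - xⱼ)/(xᵢ - xⱼ)

L_0(0.9) = (0.9 - 1)/(-1 - 1) × (0.9 - 3)/(-1 - 3) = 0.026250
L_1(0.9) = (0.9 - (-1))/(1 - (-1)) × (0.9 - 3)/(1 - 3) = 0.997500
L_2(0.9) = (0.9 - (-1))/(3 - (-1)) × (0.9 - 1)/(3 - 1) = -0.023750

P(0.9) = 2×L_0(0.9) + (-6)×L_1(0.9) + 12×L_2(0.9)
P(0.9) = -6.217500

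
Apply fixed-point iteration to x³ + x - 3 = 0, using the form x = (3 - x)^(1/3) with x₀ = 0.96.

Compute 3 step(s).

Equation: x³ + x - 3 = 0
Fixed-point form: x = (3 - x)^(1/3)
x₀ = 0.96

x_1 = g(0.960000) = 1.268265
x_2 = g(1.268265) = 1.200864
x_3 = g(1.200864) = 1.216246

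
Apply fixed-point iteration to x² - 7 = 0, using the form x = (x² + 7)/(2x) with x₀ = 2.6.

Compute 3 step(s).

Equation: x² - 7 = 0
Fixed-point form: x = (x² + 7)/(2x)
x₀ = 2.6

x_1 = g(2.600000) = 2.646154
x_2 = g(2.646154) = 2.645751
x_3 = g(2.645751) = 2.645751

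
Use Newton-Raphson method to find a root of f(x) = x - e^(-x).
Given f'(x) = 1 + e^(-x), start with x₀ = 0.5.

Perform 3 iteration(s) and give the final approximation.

f(x) = x - e^(-x)
f'(x) = 1 + e^(-x)
x₀ = 0.5

Newton-Raphson formula: x_{n+1} = x_n - f(x_n)/f'(x_n)

Iteration 1:
  f(0.500000) = -0.106531
  f'(0.500000) = 1.606531
  x_1 = 0.500000 - (-0.106531)/1.606531 = 0.566311
Iteration 2:
  f(0.566311) = -0.001305
  f'(0.566311) = 1.567616
  x_2 = 0.566311 - (-0.001305)/1.567616 = 0.567143
Iteration 3:
  f(0.567143) = 0.000000
  f'(0.567143) = 1.567143
  x_3 = 0.567143 - 0.000000/1.567143 = 0.567143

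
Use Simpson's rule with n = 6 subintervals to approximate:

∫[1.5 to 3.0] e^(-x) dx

f(x) = e^(-x)
a = 1.5, b = 3.0, n = 6
h = (b - a)/n = 0.250000

Simpson's rule: (h/3)[f(x₀) + 4f(x₁) + 2f(x₂) + ... + f(xₙ)]

x_0 = 1.5000, f(x_0) = 0.223130, coefficient = 1
x_1 = 1.7500, f(x_1) = 0.173774, coefficient = 4
x_2 = 2.0000, f(x_2) = 0.135335, coefficient = 2
x_3 = 2.2500, f(x_3) = 0.105399, coefficient = 4
x_4 = 2.5000, f(x_4) = 0.082085, coefficient = 2
x_5 = 2.7500, f(x_5) = 0.063928, coefficient = 4
x_6 = 3.0000, f(x_6) = 0.049787, coefficient = 1

I ≈ (0.250000/3) × 2.080162 = 0.173347
Exact value: 0.173343
Error: 0.000004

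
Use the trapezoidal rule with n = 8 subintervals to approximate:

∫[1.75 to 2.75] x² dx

f(x) = x²
a = 1.75, b = 2.75, n = 8
h = (b - a)/n = 0.125000

Trapezoidal rule: (h/2)[f(x₀) + 2f(x₁) + 2f(x₂) + ... + f(xₙ)]

x_0 = 1.7500, f(x_0) = 3.062500, coefficient = 1
x_1 = 1.8750, f(x_1) = 3.515625, coefficient = 2
x_2 = 2.0000, f(x_2) = 4.000000, coefficient = 2
x_3 = 2.1250, f(x_3) = 4.515625, coefficient = 2
x_4 = 2.2500, f(x_4) = 5.062500, coefficient = 2
x_5 = 2.3750, f(x_5) = 5.640625, coefficient = 2
x_6 = 2.5000, f(x_6) = 6.250000, coefficient = 2
x_7 = 2.6250, f(x_7) = 6.890625, coefficient = 2
x_8 = 2.7500, f(x_8) = 7.562500, coefficient = 1

I ≈ (0.125000/2) × 82.375000 = 5.148438
Exact value: 5.145833
Error: 0.002604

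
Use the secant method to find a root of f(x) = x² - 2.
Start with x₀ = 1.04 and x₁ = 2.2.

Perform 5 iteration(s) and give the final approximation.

f(x) = x² - 2
x₀ = 1.04, x₁ = 2.2

Secant formula: x_{n+1} = x_n - f(x_n)(x_n - x_{n-1})/(f(x_n) - f(x_{n-1}))

Iteration 1:
  f(1.040000) = -0.918400
  f(2.200000) = 2.840000
  x_2 = 2.200000 - 2.840000×(2.200000 - 1.040000)/(2.840000 - (-0.918400))
       = 1.323457
Iteration 2:
  f(2.200000) = 2.840000
  f(1.323457) = -0.248462
  x_3 = 1.323457 - (-0.248462)×(1.323457 - 2.200000)/(-0.248462 - 2.840000)
       = 1.393973
Iteration 3:
  f(1.323457) = -0.248462
  f(1.393973) = -0.056838
  x_4 = 1.393973 - (-0.056838)×(1.393973 - 1.323457)/(-0.056838 - (-0.248462))
       = 1.414890
Iteration 4:
  f(1.393973) = -0.056838
  f(1.414890) = 0.001912
  x_5 = 1.414890 - 0.001912×(1.414890 - 1.393973)/(0.001912 - (-0.056838))
       = 1.414209
Iteration 5:
  f(1.414890) = 0.001912
  f(1.414209) = -0.000014
  x_6 = 1.414209 - (-0.000014)×(1.414209 - 1.414890)/(-0.000014 - 0.001912)
       = 1.414214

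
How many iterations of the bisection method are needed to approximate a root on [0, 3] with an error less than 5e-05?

We need (b-a)/2^n ≤ 5e-05
(3 - 0)/2^n ≤ 5e-05
3/2^n ≤ 5e-05
2^n ≥ 60000
n ≥ log₂(60000) = 15.87
n ≥ 16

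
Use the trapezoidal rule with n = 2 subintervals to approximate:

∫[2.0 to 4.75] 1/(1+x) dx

f(x) = 1/(1+x)
a = 2.0, b = 4.75, n = 2
h = (b - a)/n = 1.375000

Trapezoidal rule: (h/2)[f(x₀) + 2f(x₁) + 2f(x₂) + ... + f(xₙ)]

x_0 = 2.0000, f(x_0) = 0.333333, coefficient = 1
x_1 = 3.3750, f(x_1) = 0.228571, coefficient = 2
x_2 = 4.7500, f(x_2) = 0.173913, coefficient = 1

I ≈ (1.375000/2) × 0.964389 = 0.663018
Exact value: 0.650588
Error: 0.012430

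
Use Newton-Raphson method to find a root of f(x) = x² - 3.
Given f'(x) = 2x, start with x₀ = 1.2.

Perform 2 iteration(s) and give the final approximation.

f(x) = x² - 3
f'(x) = 2x
x₀ = 1.2

Newton-Raphson formula: x_{n+1} = x_n - f(x_n)/f'(x_n)

Iteration 1:
  f(1.200000) = -1.560000
  f'(1.200000) = 2.400000
  x_1 = 1.200000 - (-1.560000)/2.400000 = 1.850000
Iteration 2:
  f(1.850000) = 0.422500
  f'(1.850000) = 3.700000
  x_2 = 1.850000 - 0.422500/3.700000 = 1.735811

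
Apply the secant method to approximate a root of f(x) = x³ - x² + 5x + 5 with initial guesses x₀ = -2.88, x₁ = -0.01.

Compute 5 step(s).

f(x) = x³ - x² + 5x + 5
x₀ = -2.88, x₁ = -0.01

Secant formula: x_{n+1} = x_n - f(x_n)(x_n - x_{n-1})/(f(x_n) - f(x_{n-1}))

Iteration 1:
  f(-2.880000) = -41.582272
  f(-0.010000) = 4.949899
  x_2 = -0.010000 - 4.949899×(-0.010000 - (-2.880000))/(4.949899 - (-41.582272))
       = -0.315299
Iteration 2:
  f(-0.010000) = 4.949899
  f(-0.315299) = 3.292749
  x_3 = -0.315299 - 3.292749×(-0.315299 - (-0.010000))/(3.292749 - 4.949899)
       = -0.921925
Iteration 3:
  f(-0.315299) = 3.292749
  f(-0.921925) = -1.243161
  x_4 = -0.921925 - (-1.243161)×(-0.921925 - (-0.315299))/(-1.243161 - 3.292749)
       = -0.755667
Iteration 4:
  f(-0.921925) = -1.243161
  f(-0.755667) = 0.219125
  x_5 = -0.755667 - 0.219125×(-0.755667 - (-0.921925))/(0.219125 - (-1.243161))
       = -0.780581
Iteration 5:
  f(-0.755667) = 0.219125
  f(-0.780581) = 0.012178
  x_6 = -0.780581 - 0.012178×(-0.780581 - (-0.755667))/(0.012178 - 0.219125)
       = -0.782047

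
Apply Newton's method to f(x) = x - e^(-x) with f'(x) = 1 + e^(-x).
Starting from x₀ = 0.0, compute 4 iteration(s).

f(x) = x - e^(-x)
f'(x) = 1 + e^(-x)
x₀ = 0.0

Newton-Raphson formula: x_{n+1} = x_n - f(x_n)/f'(x_n)

Iteration 1:
  f(0.000000) = -1.000000
  f'(0.000000) = 2.000000
  x_1 = 0.000000 - (-1.000000)/2.000000 = 0.500000
Iteration 2:
  f(0.500000) = -0.106531
  f'(0.500000) = 1.606531
  x_2 = 0.500000 - (-0.106531)/1.606531 = 0.566311
Iteration 3:
  f(0.566311) = -0.001305
  f'(0.566311) = 1.567616
  x_3 = 0.566311 - (-0.001305)/1.567616 = 0.567143
Iteration 4:
  f(0.567143) = 0.000000
  f'(0.567143) = 1.567143
  x_4 = 0.567143 - 0.000000/1.567143 = 0.567143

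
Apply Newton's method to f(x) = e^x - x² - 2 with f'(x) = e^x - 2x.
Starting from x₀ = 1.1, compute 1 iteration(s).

f(x) = e^x - x² - 2
f'(x) = e^x - 2x
x₀ = 1.1

Newton-Raphson formula: x_{n+1} = x_n - f(x_n)/f'(x_n)

Iteration 1:
  f(1.100000) = -0.205834
  f'(1.100000) = 0.804166
  x_1 = 1.100000 - (-0.205834)/0.804166 = 1.355960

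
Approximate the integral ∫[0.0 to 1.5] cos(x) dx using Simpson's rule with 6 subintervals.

f(x) = cos(x)
a = 0.0, b = 1.5, n = 6
h = (b - a)/n = 0.250000

Simpson's rule: (h/3)[f(x₀) + 4f(x₁) + 2f(x₂) + ... + f(xₙ)]

x_0 = 0.0000, f(x_0) = 1.000000, coefficient = 1
x_1 = 0.2500, f(x_1) = 0.968912, coefficient = 4
x_2 = 0.5000, f(x_2) = 0.877583, coefficient = 2
x_3 = 0.7500, f(x_3) = 0.731689, coefficient = 4
x_4 = 1.0000, f(x_4) = 0.540302, coefficient = 2
x_5 = 1.2500, f(x_5) = 0.315322, coefficient = 4
x_6 = 1.5000, f(x_6) = 0.070737, coefficient = 1

I ≈ (0.250000/3) × 11.970202 = 0.997517
Exact value: 0.997495
Error: 0.000022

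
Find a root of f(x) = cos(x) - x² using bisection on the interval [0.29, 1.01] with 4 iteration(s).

f(x) = cos(x) - x²
Initial interval: [0.29, 1.01]

Iteration 1:
  c_1 = (0.290000 + 1.010000)/2 = 0.650000
  f(c_1) = f(0.650000) = 0.373584
  f(a) × f(c) ≥ 0, new interval: [0.650000, 1.010000]
Iteration 2:
  c_2 = (0.650000 + 1.010000)/2 = 0.830000
  f(c_2) = f(0.830000) = -0.014024
  f(a) × f(c) < 0, new interval: [0.650000, 0.830000]
Iteration 3:
  c_3 = (0.650000 + 0.830000)/2 = 0.740000
  f(c_3) = f(0.740000) = 0.190869
  f(a) × f(c) ≥ 0, new interval: [0.740000, 0.830000]
Iteration 4:
  c_4 = (0.740000 + 0.830000)/2 = 0.785000
  f(c_4) = f(0.785000) = 0.091163
  f(a) × f(c) ≥ 0, new interval: [0.785000, 0.830000]

After 4 iteration(s), the approximation is c_4 = 0.785000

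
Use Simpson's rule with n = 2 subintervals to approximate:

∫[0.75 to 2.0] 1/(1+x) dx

f(x) = 1/(1+x)
a = 0.75, b = 2.0, n = 2
h = (b - a)/n = 0.625000

Simpson's rule: (h/3)[f(x₀) + 4f(x₁) + 2f(x₂) + ... + f(xₙ)]

x_0 = 0.7500, f(x_0) = 0.571429, coefficient = 1
x_1 = 1.3750, f(x_1) = 0.421053, coefficient = 4
x_2 = 2.0000, f(x_2) = 0.333333, coefficient = 1

I ≈ (0.625000/3) × 2.588972 = 0.539369
Exact value: 0.538997
Error: 0.000373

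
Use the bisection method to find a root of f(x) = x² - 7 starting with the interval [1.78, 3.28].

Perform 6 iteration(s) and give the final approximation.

f(x) = x² - 7
Initial interval: [1.78, 3.28]

Iteration 1:
  c_1 = (1.780000 + 3.280000)/2 = 2.530000
  f(c_1) = f(2.530000) = -0.599100
  f(a) × f(c) ≥ 0, new interval: [2.530000, 3.280000]
Iteration 2:
  c_2 = (2.530000 + 3.280000)/2 = 2.905000
  f(c_2) = f(2.905000) = 1.439025
  f(a) × f(c) < 0, new interval: [2.530000, 2.905000]
Iteration 3:
  c_3 = (2.530000 + 2.905000)/2 = 2.717500
  f(c_3) = f(2.717500) = 0.384806
  f(a) × f(c) < 0, new interval: [2.530000, 2.717500]
Iteration 4:
  c_4 = (2.530000 + 2.717500)/2 = 2.623750
  f(c_4) = f(2.623750) = -0.115936
  f(a) × f(c) ≥ 0, new interval: [2.623750, 2.717500]
Iteration 5:
  c_5 = (2.623750 + 2.717500)/2 = 2.670625
  f(c_5) = f(2.670625) = 0.132238
  f(a) × f(c) < 0, new interval: [2.623750, 2.670625]
Iteration 6:
  c_6 = (2.623750 + 2.670625)/2 = 2.647187
  f(c_6) = f(2.647187) = 0.007602
  f(a) × f(c) < 0, new interval: [2.623750, 2.647187]

After 6 iteration(s), the approximation is c_6 = 2.647187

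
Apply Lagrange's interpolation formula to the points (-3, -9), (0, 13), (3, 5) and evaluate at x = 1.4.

Lagrange interpolation formula:
P(x) = Σ yᵢ × Lᵢ(x)
where Lᵢ(x) = Π_{j≠i} (x - xⱼ)/(xᵢ - xⱼ)

L_0(1.4) = (1.4 - 0)/(-3 - 0) × (1.4 - 3)/(-3 - 3) = -0.124444
L_1(1.4) = (1.4 - (-3))/(0 - (-3)) × (1.4 - 3)/(0 - 3) = 0.782222
L_2(1.4) = (1.4 - (-3))/(3 - (-3)) × (1.4 - 0)/(3 - 0) = 0.342222

P(1.4) = (-9)×L_0(1.4) + 13×L_1(1.4) + 5×L_2(1.4)
P(1.4) = 13.000000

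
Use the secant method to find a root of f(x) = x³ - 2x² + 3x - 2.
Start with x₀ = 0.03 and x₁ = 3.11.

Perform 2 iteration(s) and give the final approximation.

f(x) = x³ - 2x² + 3x - 2
x₀ = 0.03, x₁ = 3.11

Secant formula: x_{n+1} = x_n - f(x_n)(x_n - x_{n-1})/(f(x_n) - f(x_{n-1}))

Iteration 1:
  f(0.030000) = -1.911773
  f(3.110000) = 18.066031
  x_2 = 3.110000 - 18.066031×(3.110000 - 0.030000)/(18.066031 - (-1.911773))
       = 0.324740
Iteration 2:
  f(3.110000) = 18.066031
  f(0.324740) = -1.202446
  x_3 = 0.324740 - (-1.202446)×(0.324740 - 3.110000)/(-1.202446 - 18.066031)
       = 0.498554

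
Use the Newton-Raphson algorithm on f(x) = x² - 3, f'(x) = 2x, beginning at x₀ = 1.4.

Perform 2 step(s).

f(x) = x² - 3
f'(x) = 2x
x₀ = 1.4

Newton-Raphson formula: x_{n+1} = x_n - f(x_n)/f'(x_n)

Iteration 1:
  f(1.400000) = -1.040000
  f'(1.400000) = 2.800000
  x_1 = 1.400000 - (-1.040000)/2.800000 = 1.771429
Iteration 2:
  f(1.771429) = 0.137959
  f'(1.771429) = 3.542857
  x_2 = 1.771429 - 0.137959/3.542857 = 1.732488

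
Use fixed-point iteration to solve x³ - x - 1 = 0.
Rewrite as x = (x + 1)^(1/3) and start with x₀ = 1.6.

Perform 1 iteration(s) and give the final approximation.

Equation: x³ - x - 1 = 0
Fixed-point form: x = (x + 1)^(1/3)
x₀ = 1.6

x_1 = g(1.600000) = 1.375069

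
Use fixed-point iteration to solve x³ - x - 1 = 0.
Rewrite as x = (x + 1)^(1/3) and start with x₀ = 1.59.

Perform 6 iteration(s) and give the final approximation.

Equation: x³ - x - 1 = 0
Fixed-point form: x = (x + 1)^(1/3)
x₀ = 1.59

x_1 = g(1.590000) = 1.373304
x_2 = g(1.373304) = 1.333883
x_3 = g(1.333883) = 1.326457
x_4 = g(1.326457) = 1.325048
x_5 = g(1.325048) = 1.324781
x_6 = g(1.324781) = 1.324730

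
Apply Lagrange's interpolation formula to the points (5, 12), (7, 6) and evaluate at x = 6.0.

Lagrange interpolation formula:
P(x) = Σ yᵢ × Lᵢ(x)
where Lᵢ(x) = Π_{j≠i} (x - xⱼ)/(xᵢ - xⱼ)

L_0(6.0) = (6.0 - 7)/(5 - 7) = 0.500000
L_1(6.0) = (6.0 - 5)/(7 - 5) = 0.500000

P(6.0) = 12×L_0(6.0) + 6×L_1(6.0)
P(6.0) = 9.000000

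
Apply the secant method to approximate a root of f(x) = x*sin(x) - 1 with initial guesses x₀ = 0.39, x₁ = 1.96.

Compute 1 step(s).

f(x) = x*sin(x) - 1
x₀ = 0.39, x₁ = 1.96

Secant formula: x_{n+1} = x_n - f(x_n)(x_n - x_{n-1})/(f(x_n) - f(x_{n-1}))

Iteration 1:
  f(0.390000) = -0.851727
  f(1.960000) = 0.813415
  x_2 = 1.960000 - 0.813415×(1.960000 - 0.390000)/(0.813415 - (-0.851727))
       = 1.193061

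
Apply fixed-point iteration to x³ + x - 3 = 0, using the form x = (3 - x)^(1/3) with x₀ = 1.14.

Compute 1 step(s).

Equation: x³ + x - 3 = 0
Fixed-point form: x = (3 - x)^(1/3)
x₀ = 1.14

x_1 = g(1.140000) = 1.229809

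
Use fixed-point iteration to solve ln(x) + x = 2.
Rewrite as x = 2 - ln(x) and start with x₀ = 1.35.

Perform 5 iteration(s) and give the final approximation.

Equation: ln(x) + x = 2
Fixed-point form: x = 2 - ln(x)
x₀ = 1.35

x_1 = g(1.350000) = 1.699895
x_2 = g(1.699895) = 1.469433
x_3 = g(1.469433) = 1.615123
x_4 = g(1.615123) = 1.520589
x_5 = g(1.520589) = 1.580902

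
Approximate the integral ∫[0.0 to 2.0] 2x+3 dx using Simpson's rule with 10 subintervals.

f(x) = 2x+3
a = 0.0, b = 2.0, n = 10
h = (b - a)/n = 0.200000

Simpson's rule: (h/3)[f(x₀) + 4f(x₁) + 2f(x₂) + ... + f(xₙ)]

x_0 = 0.0000, f(x_0) = 3.000000, coefficient = 1
x_1 = 0.2000, f(x_1) = 3.400000, coefficient = 4
x_2 = 0.4000, f(x_2) = 3.800000, coefficient = 2
x_3 = 0.6000, f(x_3) = 4.200000, coefficient = 4
x_4 = 0.8000, f(x_4) = 4.600000, coefficient = 2
x_5 = 1.0000, f(x_5) = 5.000000, coefficient = 4
x_6 = 1.2000, f(x_6) = 5.400000, coefficient = 2
x_7 = 1.4000, f(x_7) = 5.800000, coefficient = 4
x_8 = 1.6000, f(x_8) = 6.200000, coefficient = 2
x_9 = 1.8000, f(x_9) = 6.600000, coefficient = 4
x_10 = 2.0000, f(x_10) = 7.000000, coefficient = 1

I ≈ (0.200000/3) × 150.000000 = 10.000000
Exact value: 10.000000
Error: 0.000000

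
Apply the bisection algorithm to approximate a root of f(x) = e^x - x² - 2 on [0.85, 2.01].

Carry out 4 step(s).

f(x) = e^x - x² - 2
Initial interval: [0.85, 2.01]

Iteration 1:
  c_1 = (0.850000 + 2.010000)/2 = 1.430000
  f(c_1) = f(1.430000) = 0.133799
  f(a) × f(c) < 0, new interval: [0.850000, 1.430000]
Iteration 2:
  c_2 = (0.850000 + 1.430000)/2 = 1.140000
  f(c_2) = f(1.140000) = -0.172832
  f(a) × f(c) ≥ 0, new interval: [1.140000, 1.430000]
Iteration 3:
  c_3 = (1.140000 + 1.430000)/2 = 1.285000
  f(c_3) = f(1.285000) = -0.036557
  f(a) × f(c) ≥ 0, new interval: [1.285000, 1.430000]
Iteration 4:
  c_4 = (1.285000 + 1.430000)/2 = 1.357500
  f(c_4) = f(1.357500) = 0.043659
  f(a) × f(c) < 0, new interval: [1.285000, 1.357500]

After 4 iteration(s), the approximation is c_4 = 1.357500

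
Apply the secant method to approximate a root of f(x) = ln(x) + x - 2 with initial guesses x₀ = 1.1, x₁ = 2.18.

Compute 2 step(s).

f(x) = ln(x) + x - 2
x₀ = 1.1, x₁ = 2.18

Secant formula: x_{n+1} = x_n - f(x_n)(x_n - x_{n-1})/(f(x_n) - f(x_{n-1}))

Iteration 1:
  f(1.100000) = -0.804690
  f(2.180000) = 0.959325
  x_2 = 2.180000 - 0.959325×(2.180000 - 1.100000)/(0.959325 - (-0.804690))
       = 1.592663
Iteration 2:
  f(2.180000) = 0.959325
  f(1.592663) = 0.058071
  x_3 = 1.592663 - 0.058071×(1.592663 - 2.180000)/(0.058071 - 0.959325)
       = 1.554819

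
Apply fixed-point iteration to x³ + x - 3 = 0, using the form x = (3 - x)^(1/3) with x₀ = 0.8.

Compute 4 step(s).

Equation: x³ + x - 3 = 0
Fixed-point form: x = (3 - x)^(1/3)
x₀ = 0.8

x_1 = g(0.800000) = 1.300591
x_2 = g(1.300591) = 1.193345
x_3 = g(1.193345) = 1.217938
x_4 = g(1.217938) = 1.212386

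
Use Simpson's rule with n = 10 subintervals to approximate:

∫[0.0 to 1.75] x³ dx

f(x) = x³
a = 0.0, b = 1.75, n = 10
h = (b - a)/n = 0.175000

Simpson's rule: (h/3)[f(x₀) + 4f(x₁) + 2f(x₂) + ... + f(xₙ)]

x_0 = 0.0000, f(x_0) = 0.000000, coefficient = 1
x_1 = 0.1750, f(x_1) = 0.005359, coefficient = 4
x_2 = 0.3500, f(x_2) = 0.042875, coefficient = 2
x_3 = 0.5250, f(x_3) = 0.144703, coefficient = 4
x_4 = 0.7000, f(x_4) = 0.343000, coefficient = 2
x_5 = 0.8750, f(x_5) = 0.669922, coefficient = 4
x_6 = 1.0500, f(x_6) = 1.157625, coefficient = 2
x_7 = 1.2250, f(x_7) = 1.838266, coefficient = 4
x_8 = 1.4000, f(x_8) = 2.744000, coefficient = 2
x_9 = 1.5750, f(x_9) = 3.906984, coefficient = 4
x_10 = 1.7500, f(x_10) = 5.359375, coefficient = 1

I ≈ (0.175000/3) × 40.195312 = 2.344727
Exact value: 2.344727
Error: 0.000000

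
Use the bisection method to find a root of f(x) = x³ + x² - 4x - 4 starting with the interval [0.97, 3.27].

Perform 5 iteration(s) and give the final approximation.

f(x) = x³ + x² - 4x - 4
Initial interval: [0.97, 3.27]

Iteration 1:
  c_1 = (0.970000 + 3.270000)/2 = 2.120000
  f(c_1) = f(2.120000) = 1.542528
  f(a) × f(c) < 0, new interval: [0.970000, 2.120000]
Iteration 2:
  c_2 = (0.970000 + 2.120000)/2 = 1.545000
  f(c_2) = f(1.545000) = -4.105021
  f(a) × f(c) ≥ 0, new interval: [1.545000, 2.120000]
Iteration 3:
  c_3 = (1.545000 + 2.120000)/2 = 1.832500
  f(c_3) = f(1.832500) = -1.818306
  f(a) × f(c) ≥ 0, new interval: [1.832500, 2.120000]
Iteration 4:
  c_4 = (1.832500 + 2.120000)/2 = 1.976250
  f(c_4) = f(1.976250) = -0.281065
  f(a) × f(c) ≥ 0, new interval: [1.976250, 2.120000]
Iteration 5:
  c_5 = (1.976250 + 2.120000)/2 = 2.048125
  f(c_5) = f(2.048125) = 0.593824
  f(a) × f(c) < 0, new interval: [1.976250, 2.048125]

After 5 iteration(s), the approximation is c_5 = 2.048125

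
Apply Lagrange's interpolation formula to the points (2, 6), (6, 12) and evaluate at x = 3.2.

Lagrange interpolation formula:
P(x) = Σ yᵢ × Lᵢ(x)
where Lᵢ(x) = Π_{j≠i} (x - xⱼ)/(xᵢ - xⱼ)

L_0(3.2) = (3.2 - 6)/(2 - 6) = 0.700000
L_1(3.2) = (3.2 - 2)/(6 - 2) = 0.300000

P(3.2) = 6×L_0(3.2) + 12×L_1(3.2)
P(3.2) = 7.800000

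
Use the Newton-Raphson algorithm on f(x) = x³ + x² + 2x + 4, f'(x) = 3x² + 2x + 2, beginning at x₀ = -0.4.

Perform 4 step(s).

f(x) = x³ + x² + 2x + 4
f'(x) = 3x² + 2x + 2
x₀ = -0.4

Newton-Raphson formula: x_{n+1} = x_n - f(x_n)/f'(x_n)

Iteration 1:
  f(-0.400000) = 3.296000
  f'(-0.400000) = 1.680000
  x_1 = -0.400000 - 3.296000/1.680000 = -2.361905
Iteration 2:
  f(-2.361905) = -8.321323
  f'(-2.361905) = 14.011973
  x_2 = -2.361905 - (-8.321323)/14.011973 = -1.768032
Iteration 3:
  f(-1.768032) = -1.936887
  f'(-1.768032) = 7.841751
  x_3 = -1.768032 - (-1.936887)/7.841751 = -1.521036
Iteration 4:
  f(-1.521036) = -0.247513
  f'(-1.521036) = 5.898577
  x_4 = -1.521036 - (-0.247513)/5.898577 = -1.479074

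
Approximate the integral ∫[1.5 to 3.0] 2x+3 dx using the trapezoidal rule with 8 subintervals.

f(x) = 2x+3
a = 1.5, b = 3.0, n = 8
h = (b - a)/n = 0.187500

Trapezoidal rule: (h/2)[f(x₀) + 2f(x₁) + 2f(x₂) + ... + f(xₙ)]

x_0 = 1.5000, f(x_0) = 6.000000, coefficient = 1
x_1 = 1.6875, f(x_1) = 6.375000, coefficient = 2
x_2 = 1.8750, f(x_2) = 6.750000, coefficient = 2
x_3 = 2.0625, f(x_3) = 7.125000, coefficient = 2
x_4 = 2.2500, f(x_4) = 7.500000, coefficient = 2
x_5 = 2.4375, f(x_5) = 7.875000, coefficient = 2
x_6 = 2.6250, f(x_6) = 8.250000, coefficient = 2
x_7 = 2.8125, f(x_7) = 8.625000, coefficient = 2
x_8 = 3.0000, f(x_8) = 9.000000, coefficient = 1

I ≈ (0.187500/2) × 120.000000 = 11.250000
Exact value: 11.250000
Error: 0.000000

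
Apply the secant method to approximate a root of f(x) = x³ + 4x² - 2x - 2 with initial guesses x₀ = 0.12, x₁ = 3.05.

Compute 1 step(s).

f(x) = x³ + 4x² - 2x - 2
x₀ = 0.12, x₁ = 3.05

Secant formula: x_{n+1} = x_n - f(x_n)(x_n - x_{n-1})/(f(x_n) - f(x_{n-1}))

Iteration 1:
  f(0.120000) = -2.180672
  f(3.050000) = 57.482625
  x_2 = 3.050000 - 57.482625×(3.050000 - 0.120000)/(57.482625 - (-2.180672))
       = 0.227090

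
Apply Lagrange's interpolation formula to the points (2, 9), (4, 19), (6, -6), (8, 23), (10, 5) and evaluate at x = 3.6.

Lagrange interpolation formula:
P(x) = Σ yᵢ × Lᵢ(x)
where Lᵢ(x) = Π_{j≠i} (x - xⱼ)/(xᵢ - xⱼ)

L_0(3.6) = (3.6 - 4)/(2 - 4) × (3.6 - 6)/(2 - 6) × (3.6 - 8)/(2 - 8) × (3.6 - 10)/(2 - 10) = 0.070400
L_1(3.6) = (3.6 - 2)/(4 - 2) × (3.6 - 6)/(4 - 6) × (3.6 - 8)/(4 - 8) × (3.6 - 10)/(4 - 10) = 1.126400
L_2(3.6) = (3.6 - 2)/(6 - 2) × (3.6 - 4)/(6 - 4) × (3.6 - 8)/(6 - 8) × (3.6 - 10)/(6 - 10) = -0.281600
L_3(3.6) = (3.6 - 2)/(8 - 2) × (3.6 - 4)/(8 - 4) × (3.6 - 6)/(8 - 6) × (3.6 - 10)/(8 - 10) = 0.102400
L_4(3.6) = (3.6 - 2)/(10 - 2) × (3.6 - 4)/(10 - 4) × (3.6 - 6)/(10 - 6) × (3.6 - 8)/(10 - 8) = -0.017600

P(3.6) = 9×L_0(3.6) + 19×L_1(3.6) + (-6)×L_2(3.6) + 23×L_3(3.6) + 5×L_4(3.6)
P(3.6) = 25.992000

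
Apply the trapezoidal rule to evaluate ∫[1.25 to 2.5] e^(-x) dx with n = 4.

f(x) = e^(-x)
a = 1.25, b = 2.5, n = 4
h = (b - a)/n = 0.312500

Trapezoidal rule: (h/2)[f(x₀) + 2f(x₁) + 2f(x₂) + ... + f(xₙ)]

x_0 = 1.2500, f(x_0) = 0.286505, coefficient = 1
x_1 = 1.5625, f(x_1) = 0.209611, coefficient = 2
x_2 = 1.8750, f(x_2) = 0.153355, coefficient = 2
x_3 = 2.1875, f(x_3) = 0.112197, coefficient = 2
x_4 = 2.5000, f(x_4) = 0.082085, coefficient = 1

I ≈ (0.312500/2) × 1.318916 = 0.206081
Exact value: 0.204420
Error: 0.001661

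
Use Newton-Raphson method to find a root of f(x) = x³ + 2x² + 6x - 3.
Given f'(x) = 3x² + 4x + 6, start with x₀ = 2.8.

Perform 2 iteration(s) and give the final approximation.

f(x) = x³ + 2x² + 6x - 3
f'(x) = 3x² + 4x + 6
x₀ = 2.8

Newton-Raphson formula: x_{n+1} = x_n - f(x_n)/f'(x_n)

Iteration 1:
  f(2.800000) = 51.432000
  f'(2.800000) = 40.720000
  x_1 = 2.800000 - 51.432000/40.720000 = 1.536935
Iteration 2:
  f(1.536935) = 14.576452
  f'(1.536935) = 19.234250
  x_2 = 1.536935 - 14.576452/19.234250 = 0.779097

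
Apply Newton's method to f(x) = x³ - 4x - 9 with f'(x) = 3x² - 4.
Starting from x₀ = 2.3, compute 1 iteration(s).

f(x) = x³ - 4x - 9
f'(x) = 3x² - 4
x₀ = 2.3

Newton-Raphson formula: x_{n+1} = x_n - f(x_n)/f'(x_n)

Iteration 1:
  f(2.300000) = -6.033000
  f'(2.300000) = 11.870000
  x_1 = 2.300000 - (-6.033000)/11.870000 = 2.808256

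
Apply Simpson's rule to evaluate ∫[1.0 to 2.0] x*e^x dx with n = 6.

f(x) = x*e^x
a = 1.0, b = 2.0, n = 6
h = (b - a)/n = 0.166667

Simpson's rule: (h/3)[f(x₀) + 4f(x₁) + 2f(x₂) + ... + f(xₙ)]

x_0 = 1.0000, f(x_0) = 2.718282, coefficient = 1
x_1 = 1.1667, f(x_1) = 3.746482, coefficient = 4
x_2 = 1.3333, f(x_2) = 5.058224, coefficient = 2
x_3 = 1.5000, f(x_3) = 6.722534, coefficient = 4
x_4 = 1.6667, f(x_4) = 8.824150, coefficient = 2
x_5 = 1.8333, f(x_5) = 11.466952, coefficient = 4
x_6 = 2.0000, f(x_6) = 14.778112, coefficient = 1

I ≈ (0.166667/3) × 133.005013 = 7.389167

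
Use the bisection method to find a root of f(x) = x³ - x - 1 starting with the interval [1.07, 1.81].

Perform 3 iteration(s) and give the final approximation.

f(x) = x³ - x - 1
Initial interval: [1.07, 1.81]

Iteration 1:
  c_1 = (1.070000 + 1.810000)/2 = 1.440000
  f(c_1) = f(1.440000) = 0.545984
  f(a) × f(c) < 0, new interval: [1.070000, 1.440000]
Iteration 2:
  c_2 = (1.070000 + 1.440000)/2 = 1.255000
  f(c_2) = f(1.255000) = -0.278344
  f(a) × f(c) ≥ 0, new interval: [1.255000, 1.440000]
Iteration 3:
  c_3 = (1.255000 + 1.440000)/2 = 1.347500
  f(c_3) = f(1.347500) = 0.099232
  f(a) × f(c) < 0, new interval: [1.255000, 1.347500]

After 3 iteration(s), the approximation is c_3 = 1.347500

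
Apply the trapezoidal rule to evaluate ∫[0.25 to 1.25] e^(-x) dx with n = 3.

f(x) = e^(-x)
a = 0.25, b = 1.25, n = 3
h = (b - a)/n = 0.333333

Trapezoidal rule: (h/2)[f(x₀) + 2f(x₁) + 2f(x₂) + ... + f(xₙ)]

x_0 = 0.2500, f(x_0) = 0.778801, coefficient = 1
x_1 = 0.5833, f(x_1) = 0.558035, coefficient = 2
x_2 = 0.9167, f(x_2) = 0.399850, coefficient = 2
x_3 = 1.2500, f(x_3) = 0.286505, coefficient = 1

I ≈ (0.333333/2) × 2.981075 = 0.496846
Exact value: 0.492296
Error: 0.004550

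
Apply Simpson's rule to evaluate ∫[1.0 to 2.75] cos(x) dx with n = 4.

f(x) = cos(x)
a = 1.0, b = 2.75, n = 4
h = (b - a)/n = 0.437500

Simpson's rule: (h/3)[f(x₀) + 4f(x₁) + 2f(x₂) + ... + f(xₙ)]

x_0 = 1.0000, f(x_0) = 0.540302, coefficient = 1
x_1 = 1.4375, f(x_1) = 0.132902, coefficient = 4
x_2 = 1.8750, f(x_2) = -0.299534, coefficient = 2
x_3 = 2.3125, f(x_3) = -0.675545, coefficient = 4
x_4 = 2.7500, f(x_4) = -0.924302, coefficient = 1

I ≈ (0.437500/3) × -3.153639 = -0.459906
Exact value: -0.459810
Error: 0.000096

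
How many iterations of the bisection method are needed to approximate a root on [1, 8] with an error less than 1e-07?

We need (b-a)/2^n ≤ 1e-07
(8 - 1)/2^n ≤ 1e-07
7/2^n ≤ 1e-07
2^n ≥ 70000000
n ≥ log₂(70000000) = 26.06
n ≥ 27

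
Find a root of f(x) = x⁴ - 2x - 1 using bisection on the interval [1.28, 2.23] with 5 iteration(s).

f(x) = x⁴ - 2x - 1
Initial interval: [1.28, 2.23]

Iteration 1:
  c_1 = (1.280000 + 2.230000)/2 = 1.755000
  f(c_1) = f(1.755000) = 4.976554
  f(a) × f(c) < 0, new interval: [1.280000, 1.755000]
Iteration 2:
  c_2 = (1.280000 + 1.755000)/2 = 1.517500
  f(c_2) = f(1.517500) = 1.267917
  f(a) × f(c) < 0, new interval: [1.280000, 1.517500]
Iteration 3:
  c_3 = (1.280000 + 1.517500)/2 = 1.398750
  f(c_3) = f(1.398750) = 0.030398
  f(a) × f(c) < 0, new interval: [1.280000, 1.398750]
Iteration 4:
  c_4 = (1.280000 + 1.398750)/2 = 1.339375
  f(c_4) = f(1.339375) = -0.460582
  f(a) × f(c) ≥ 0, new interval: [1.339375, 1.398750]
Iteration 5:
  c_5 = (1.339375 + 1.398750)/2 = 1.369063
  f(c_5) = f(1.369063) = -0.225004
  f(a) × f(c) ≥ 0, new interval: [1.369063, 1.398750]

After 5 iteration(s), the approximation is c_5 = 1.369063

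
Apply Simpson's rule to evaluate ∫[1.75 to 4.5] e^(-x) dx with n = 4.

f(x) = e^(-x)
a = 1.75, b = 4.5, n = 4
h = (b - a)/n = 0.687500

Simpson's rule: (h/3)[f(x₀) + 4f(x₁) + 2f(x₂) + ... + f(xₙ)]

x_0 = 1.7500, f(x_0) = 0.173774, coefficient = 1
x_1 = 2.4375, f(x_1) = 0.087379, coefficient = 4
x_2 = 3.1250, f(x_2) = 0.043937, coefficient = 2
x_3 = 3.8125, f(x_3) = 0.022093, coefficient = 4
x_4 = 4.5000, f(x_4) = 0.011109, coefficient = 1

I ≈ (0.687500/3) × 0.710644 = 0.162856
Exact value: 0.162665
Error: 0.000191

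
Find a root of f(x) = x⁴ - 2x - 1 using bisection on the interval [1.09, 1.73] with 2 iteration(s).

f(x) = x⁴ - 2x - 1
Initial interval: [1.09, 1.73]

Iteration 1:
  c_1 = (1.090000 + 1.730000)/2 = 1.410000
  f(c_1) = f(1.410000) = 0.132542
  f(a) × f(c) < 0, new interval: [1.090000, 1.410000]
Iteration 2:
  c_2 = (1.090000 + 1.410000)/2 = 1.250000
  f(c_2) = f(1.250000) = -1.058594
  f(a) × f(c) ≥ 0, new interval: [1.250000, 1.410000]

After 2 iteration(s), the approximation is c_2 = 1.250000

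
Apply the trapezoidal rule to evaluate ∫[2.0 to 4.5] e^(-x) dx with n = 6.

f(x) = e^(-x)
a = 2.0, b = 4.5, n = 6
h = (b - a)/n = 0.416667

Trapezoidal rule: (h/2)[f(x₀) + 2f(x₁) + 2f(x₂) + ... + f(xₙ)]

x_0 = 2.0000, f(x_0) = 0.135335, coefficient = 1
x_1 = 2.4167, f(x_1) = 0.089219, coefficient = 2
x_2 = 2.8333, f(x_2) = 0.058816, coefficient = 2
x_3 = 3.2500, f(x_3) = 0.038774, coefficient = 2
x_4 = 3.6667, f(x_4) = 0.025562, coefficient = 2
x_5 = 4.0833, f(x_5) = 0.016851, coefficient = 2
x_6 = 4.5000, f(x_6) = 0.011109, coefficient = 1

I ≈ (0.416667/2) × 0.604888 = 0.126018
Exact value: 0.124226
Error: 0.001792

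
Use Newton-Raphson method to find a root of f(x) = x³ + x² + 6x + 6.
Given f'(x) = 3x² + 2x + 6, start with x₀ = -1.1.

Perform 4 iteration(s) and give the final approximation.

f(x) = x³ + x² + 6x + 6
f'(x) = 3x² + 2x + 6
x₀ = -1.1

Newton-Raphson formula: x_{n+1} = x_n - f(x_n)/f'(x_n)

Iteration 1:
  f(-1.100000) = -0.721000
  f'(-1.100000) = 7.430000
  x_1 = -1.100000 - (-0.721000)/7.430000 = -1.002961
Iteration 2:
  f(-1.002961) = -0.020744
  f'(-1.002961) = 7.011870
  x_2 = -1.002961 - (-0.020744)/7.011870 = -1.000003
Iteration 3:
  f(-1.000003) = -0.000018
  f'(-1.000003) = 7.000010
  x_3 = -1.000003 - (-0.000018)/7.000010 = -1.000000
Iteration 4:
  f(-1.000000) = 0.000000
  f'(-1.000000) = 7.000000
  x_4 = -1.000000 - 0.000000/7.000000 = -1.000000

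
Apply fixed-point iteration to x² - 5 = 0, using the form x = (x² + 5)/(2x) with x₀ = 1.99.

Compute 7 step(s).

Equation: x² - 5 = 0
Fixed-point form: x = (x² + 5)/(2x)
x₀ = 1.99

x_1 = g(1.990000) = 2.251281
x_2 = g(2.251281) = 2.236119
x_3 = g(2.236119) = 2.236068
x_4 = g(2.236068) = 2.236068
x_5 = g(2.236068) = 2.236068
x_6 = g(2.236068) = 2.236068
x_7 = g(2.236068) = 2.236068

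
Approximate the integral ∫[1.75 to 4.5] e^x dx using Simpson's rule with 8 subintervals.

f(x) = e^x
a = 1.75, b = 4.5, n = 8
h = (b - a)/n = 0.343750

Simpson's rule: (h/3)[f(x₀) + 4f(x₁) + 2f(x₂) + ... + f(xₙ)]

x_0 = 1.7500, f(x_0) = 5.754603, coefficient = 1
x_1 = 2.0938, f(x_1) = 8.115291, coefficient = 4
x_2 = 2.4375, f(x_2) = 11.444394, coefficient = 2
x_3 = 2.7812, f(x_3) = 16.139182, coefficient = 4
x_4 = 3.1250, f(x_4) = 22.759895, coefficient = 2
x_5 = 3.4688, f(x_5) = 32.096597, coefficient = 4
x_6 = 3.8125, f(x_6) = 45.263456, coefficient = 2
x_7 = 4.1562, f(x_7) = 63.831704, coefficient = 4
x_8 = 4.5000, f(x_8) = 90.017131, coefficient = 1

I ≈ (0.343750/3) × 735.438320 = 84.268974
Exact value: 84.262529
Error: 0.006445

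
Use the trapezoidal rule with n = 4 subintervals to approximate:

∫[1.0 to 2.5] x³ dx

f(x) = x³
a = 1.0, b = 2.5, n = 4
h = (b - a)/n = 0.375000

Trapezoidal rule: (h/2)[f(x₀) + 2f(x₁) + 2f(x₂) + ... + f(xₙ)]

x_0 = 1.0000, f(x_0) = 1.000000, coefficient = 1
x_1 = 1.3750, f(x_1) = 2.599609, coefficient = 2
x_2 = 1.7500, f(x_2) = 5.359375, coefficient = 2
x_3 = 2.1250, f(x_3) = 9.595703, coefficient = 2
x_4 = 2.5000, f(x_4) = 15.625000, coefficient = 1

I ≈ (0.375000/2) × 51.734375 = 9.700195
Exact value: 9.515625
Error: 0.184570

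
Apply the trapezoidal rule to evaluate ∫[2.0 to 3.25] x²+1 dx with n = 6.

f(x) = x²+1
a = 2.0, b = 3.25, n = 6
h = (b - a)/n = 0.208333

Trapezoidal rule: (h/2)[f(x₀) + 2f(x₁) + 2f(x₂) + ... + f(xₙ)]

x_0 = 2.0000, f(x_0) = 5.000000, coefficient = 1
x_1 = 2.2083, f(x_1) = 5.876736, coefficient = 2
x_2 = 2.4167, f(x_2) = 6.840278, coefficient = 2
x_3 = 2.6250, f(x_3) = 7.890625, coefficient = 2
x_4 = 2.8333, f(x_4) = 9.027778, coefficient = 2
x_5 = 3.0417, f(x_5) = 10.251736, coefficient = 2
x_6 = 3.2500, f(x_6) = 11.562500, coefficient = 1

I ≈ (0.208333/2) × 96.336806 = 10.035084
Exact value: 10.026042
Error: 0.009042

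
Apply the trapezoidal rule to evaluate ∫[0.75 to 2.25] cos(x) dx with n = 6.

f(x) = cos(x)
a = 0.75, b = 2.25, n = 6
h = (b - a)/n = 0.250000

Trapezoidal rule: (h/2)[f(x₀) + 2f(x₁) + 2f(x₂) + ... + f(xₙ)]

x_0 = 0.7500, f(x_0) = 0.731689, coefficient = 1
x_1 = 1.0000, f(x_1) = 0.540302, coefficient = 2
x_2 = 1.2500, f(x_2) = 0.315322, coefficient = 2
x_3 = 1.5000, f(x_3) = 0.070737, coefficient = 2
x_4 = 1.7500, f(x_4) = -0.178246, coefficient = 2
x_5 = 2.0000, f(x_5) = -0.416147, coefficient = 2
x_6 = 2.2500, f(x_6) = -0.628174, coefficient = 1

I ≈ (0.250000/2) × 0.767453 = 0.095932
Exact value: 0.096434
Error: 0.000503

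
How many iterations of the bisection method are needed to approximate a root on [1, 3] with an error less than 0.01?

We need (b-a)/2^n ≤ 0.01
(3 - 1)/2^n ≤ 0.01
2/2^n ≤ 0.01
2^n ≥ 200
n ≥ log₂(200) = 7.64
n ≥ 8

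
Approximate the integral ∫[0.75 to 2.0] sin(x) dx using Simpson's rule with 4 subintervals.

f(x) = sin(x)
a = 0.75, b = 2.0, n = 4
h = (b - a)/n = 0.312500

Simpson's rule: (h/3)[f(x₀) + 4f(x₁) + 2f(x₂) + ... + f(xₙ)]

x_0 = 0.7500, f(x_0) = 0.681639, coefficient = 1
x_1 = 1.0625, f(x_1) = 0.873575, coefficient = 4
x_2 = 1.3750, f(x_2) = 0.980893, coefficient = 2
x_3 = 1.6875, f(x_3) = 0.993198, coefficient = 4
x_4 = 2.0000, f(x_4) = 0.909297, coefficient = 1

I ≈ (0.312500/3) × 11.019813 = 1.147897
Exact value: 1.147836
Error: 0.000062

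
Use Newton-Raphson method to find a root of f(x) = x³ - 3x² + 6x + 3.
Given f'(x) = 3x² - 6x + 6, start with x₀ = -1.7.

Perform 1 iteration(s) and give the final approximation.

f(x) = x³ - 3x² + 6x + 3
f'(x) = 3x² - 6x + 6
x₀ = -1.7

Newton-Raphson formula: x_{n+1} = x_n - f(x_n)/f'(x_n)

Iteration 1:
  f(-1.700000) = -20.783000
  f'(-1.700000) = 24.870000
  x_1 = -1.700000 - (-20.783000)/24.870000 = -0.864335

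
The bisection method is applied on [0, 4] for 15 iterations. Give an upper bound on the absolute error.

Bisection error bound: |error| ≤ (b-a)/2^n
|error| ≤ (4 - 0)/2^15 = 4/2^15
|error| ≤ 0.0001220703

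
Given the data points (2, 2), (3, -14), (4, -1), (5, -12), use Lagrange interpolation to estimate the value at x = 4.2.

Lagrange interpolation formula:
P(x) = Σ yᵢ × Lᵢ(x)
where Lᵢ(x) = Π_{j≠i} (x - xⱼ)/(xᵢ - xⱼ)

L_0(4.2) = (4.2 - 3)/(2 - 3) × (4.2 - 4)/(2 - 4) × (4.2 - 5)/(2 - 5) = 0.032000
L_1(4.2) = (4.2 - 2)/(3 - 2) × (4.2 - 4)/(3 - 4) × (4.2 - 5)/(3 - 5) = -0.176000
L_2(4.2) = (4.2 - 2)/(4 - 2) × (4.2 - 3)/(4 - 3) × (4.2 - 5)/(4 - 5) = 1.056000
L_3(4.2) = (4.2 - 2)/(5 - 2) × (4.2 - 3)/(5 - 3) × (4.2 - 4)/(5 - 4) = 0.088000

P(4.2) = 2×L_0(4.2) + (-14)×L_1(4.2) + (-1)×L_2(4.2) + (-12)×L_3(4.2)
P(4.2) = 0.416000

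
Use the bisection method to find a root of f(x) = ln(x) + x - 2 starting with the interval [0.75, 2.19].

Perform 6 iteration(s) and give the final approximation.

f(x) = ln(x) + x - 2
Initial interval: [0.75, 2.19]

Iteration 1:
  c_1 = (0.750000 + 2.190000)/2 = 1.470000
  f(c_1) = f(1.470000) = -0.144738
  f(a) × f(c) ≥ 0, new interval: [1.470000, 2.190000]
Iteration 2:
  c_2 = (1.470000 + 2.190000)/2 = 1.830000
  f(c_2) = f(1.830000) = 0.434316
  f(a) × f(c) < 0, new interval: [1.470000, 1.830000]
Iteration 3:
  c_3 = (1.470000 + 1.830000)/2 = 1.650000
  f(c_3) = f(1.650000) = 0.150775
  f(a) × f(c) < 0, new interval: [1.470000, 1.650000]
Iteration 4:
  c_4 = (1.470000 + 1.650000)/2 = 1.560000
  f(c_4) = f(1.560000) = 0.004686
  f(a) × f(c) < 0, new interval: [1.470000, 1.560000]
Iteration 5:
  c_5 = (1.470000 + 1.560000)/2 = 1.515000
  f(c_5) = f(1.515000) = -0.069585
  f(a) × f(c) ≥ 0, new interval: [1.515000, 1.560000]
Iteration 6:
  c_6 = (1.515000 + 1.560000)/2 = 1.537500
  f(c_6) = f(1.537500) = -0.032342
  f(a) × f(c) ≥ 0, new interval: [1.537500, 1.560000]

After 6 iteration(s), the approximation is c_6 = 1.537500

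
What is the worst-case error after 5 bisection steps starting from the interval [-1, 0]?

Bisection error bound: |error| ≤ (b-a)/2^n
|error| ≤ (0 - (-1))/2^5 = 1/2^5
|error| ≤ 0.0312500000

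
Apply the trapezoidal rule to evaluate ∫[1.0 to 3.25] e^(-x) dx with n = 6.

f(x) = e^(-x)
a = 1.0, b = 3.25, n = 6
h = (b - a)/n = 0.375000

Trapezoidal rule: (h/2)[f(x₀) + 2f(x₁) + 2f(x₂) + ... + f(xₙ)]

x_0 = 1.0000, f(x_0) = 0.367879, coefficient = 1
x_1 = 1.3750, f(x_1) = 0.252840, coefficient = 2
x_2 = 1.7500, f(x_2) = 0.173774, coefficient = 2
x_3 = 2.1250, f(x_3) = 0.119433, coefficient = 2
x_4 = 2.5000, f(x_4) = 0.082085, coefficient = 2
x_5 = 2.8750, f(x_5) = 0.056416, coefficient = 2
x_6 = 3.2500, f(x_6) = 0.038774, coefficient = 1

I ≈ (0.375000/2) × 1.775749 = 0.332953
Exact value: 0.329105
Error: 0.003848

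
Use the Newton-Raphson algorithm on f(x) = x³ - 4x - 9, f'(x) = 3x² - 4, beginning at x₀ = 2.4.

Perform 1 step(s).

f(x) = x³ - 4x - 9
f'(x) = 3x² - 4
x₀ = 2.4

Newton-Raphson formula: x_{n+1} = x_n - f(x_n)/f'(x_n)

Iteration 1:
  f(2.400000) = -4.776000
  f'(2.400000) = 13.280000
  x_1 = 2.400000 - (-4.776000)/13.280000 = 2.759639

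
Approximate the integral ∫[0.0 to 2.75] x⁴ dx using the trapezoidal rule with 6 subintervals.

f(x) = x⁴
a = 0.0, b = 2.75, n = 6
h = (b - a)/n = 0.458333

Trapezoidal rule: (h/2)[f(x₀) + 2f(x₁) + 2f(x₂) + ... + f(xₙ)]

x_0 = 0.0000, f(x_0) = 0.000000, coefficient = 1
x_1 = 0.4583, f(x_1) = 0.044129, coefficient = 2
x_2 = 0.9167, f(x_2) = 0.706067, coefficient = 2
x_3 = 1.3750, f(x_3) = 3.574463, coefficient = 2
x_4 = 1.8333, f(x_4) = 11.297068, coefficient = 2
x_5 = 2.2917, f(x_5) = 27.580732, coefficient = 2
x_6 = 2.7500, f(x_6) = 57.191406, coefficient = 1

I ≈ (0.458333/2) × 143.596324 = 32.907491
Exact value: 31.455273
Error: 1.452217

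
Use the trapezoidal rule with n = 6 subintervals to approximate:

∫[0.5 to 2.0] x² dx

f(x) = x²
a = 0.5, b = 2.0, n = 6
h = (b - a)/n = 0.250000

Trapezoidal rule: (h/2)[f(x₀) + 2f(x₁) + 2f(x₂) + ... + f(xₙ)]

x_0 = 0.5000, f(x_0) = 0.250000, coefficient = 1
x_1 = 0.7500, f(x_1) = 0.562500, coefficient = 2
x_2 = 1.0000, f(x_2) = 1.000000, coefficient = 2
x_3 = 1.2500, f(x_3) = 1.562500, coefficient = 2
x_4 = 1.5000, f(x_4) = 2.250000, coefficient = 2
x_5 = 1.7500, f(x_5) = 3.062500, coefficient = 2
x_6 = 2.0000, f(x_6) = 4.000000, coefficient = 1

I ≈ (0.250000/2) × 21.125000 = 2.640625
Exact value: 2.625000
Error: 0.015625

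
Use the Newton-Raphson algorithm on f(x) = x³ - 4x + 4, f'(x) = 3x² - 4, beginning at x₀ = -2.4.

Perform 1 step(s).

f(x) = x³ - 4x + 4
f'(x) = 3x² - 4
x₀ = -2.4

Newton-Raphson formula: x_{n+1} = x_n - f(x_n)/f'(x_n)

Iteration 1:
  f(-2.400000) = -0.224000
  f'(-2.400000) = 13.280000
  x_1 = -2.400000 - (-0.224000)/13.280000 = -2.383133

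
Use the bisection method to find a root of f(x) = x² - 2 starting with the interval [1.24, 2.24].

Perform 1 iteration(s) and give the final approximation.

f(x) = x² - 2
Initial interval: [1.24, 2.24]

Iteration 1:
  c_1 = (1.240000 + 2.240000)/2 = 1.740000
  f(c_1) = f(1.740000) = 1.027600
  f(a) × f(c) < 0, new interval: [1.240000, 1.740000]

After 1 iteration(s), the approximation is c_1 = 1.740000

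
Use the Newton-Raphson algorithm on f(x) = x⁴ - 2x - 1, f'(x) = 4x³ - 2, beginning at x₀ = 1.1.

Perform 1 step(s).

f(x) = x⁴ - 2x - 1
f'(x) = 4x³ - 2
x₀ = 1.1

Newton-Raphson formula: x_{n+1} = x_n - f(x_n)/f'(x_n)

Iteration 1:
  f(1.100000) = -1.735900
  f'(1.100000) = 3.324000
  x_1 = 1.100000 - (-1.735900)/3.324000 = 1.622232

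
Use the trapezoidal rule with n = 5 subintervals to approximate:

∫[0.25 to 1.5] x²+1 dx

f(x) = x²+1
a = 0.25, b = 1.5, n = 5
h = (b - a)/n = 0.250000

Trapezoidal rule: (h/2)[f(x₀) + 2f(x₁) + 2f(x₂) + ... + f(xₙ)]

x_0 = 0.2500, f(x_0) = 1.062500, coefficient = 1
x_1 = 0.5000, f(x_1) = 1.250000, coefficient = 2
x_2 = 0.7500, f(x_2) = 1.562500, coefficient = 2
x_3 = 1.0000, f(x_3) = 2.000000, coefficient = 2
x_4 = 1.2500, f(x_4) = 2.562500, coefficient = 2
x_5 = 1.5000, f(x_5) = 3.250000, coefficient = 1

I ≈ (0.250000/2) × 19.062500 = 2.382812
Exact value: 2.369792
Error: 0.013021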